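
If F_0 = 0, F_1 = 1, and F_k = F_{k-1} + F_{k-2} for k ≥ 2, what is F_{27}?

196418

Iterating the recurrence up to F_{22} = 17711 and F_{21} = 10946:
F_{23} = F_{22} + F_{21} = 17711 + 10946 = 28657
F_{24} = F_{23} + F_{22} = 28657 + 17711 = 46368
F_{25} = F_{24} + F_{23} = 46368 + 28657 = 75025
F_{26} = F_{25} + F_{24} = 75025 + 46368 = 121393
F_{27} = F_{26} + F_{25} = 121393 + 75025 = 196418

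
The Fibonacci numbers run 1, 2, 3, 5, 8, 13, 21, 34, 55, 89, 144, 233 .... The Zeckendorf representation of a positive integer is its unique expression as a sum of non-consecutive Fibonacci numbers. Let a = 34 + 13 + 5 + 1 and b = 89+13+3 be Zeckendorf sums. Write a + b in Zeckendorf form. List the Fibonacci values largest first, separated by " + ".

The two numbers are 53 and 105, so their sum is 158.
Greedy algorithm:
158: greatest Fibonacci not exceeding it is 144, leaving 14
14: greatest Fibonacci not exceeding it is 13, leaving 1
1: greatest Fibonacci not exceeding it is 1, leaving 0

144 + 13 + 1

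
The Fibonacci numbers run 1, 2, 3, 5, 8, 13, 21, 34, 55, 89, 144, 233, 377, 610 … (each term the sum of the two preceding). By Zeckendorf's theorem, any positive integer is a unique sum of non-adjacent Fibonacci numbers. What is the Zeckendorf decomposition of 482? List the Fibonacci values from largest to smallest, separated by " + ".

377 + 89 + 13 + 3

482: greatest Fibonacci not exceeding it is 377, leaving 105
105: greatest Fibonacci not exceeding it is 89, leaving 16
16: greatest Fibonacci not exceeding it is 13, leaving 3
3: greatest Fibonacci not exceeding it is 3, leaving 0
So 482 = 377 + 89 + 13 + 3, with no two terms consecutive in the sequence.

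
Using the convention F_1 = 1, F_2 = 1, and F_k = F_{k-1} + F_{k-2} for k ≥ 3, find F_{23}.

Iterating the recurrence up to F_{19} = 4181 and F_{18} = 2584:
F_{20} = F_{19} + F_{18} = 4181 + 2584 = 6765
F_{21} = F_{20} + F_{19} = 6765 + 4181 = 10946
F_{22} = F_{21} + F_{20} = 10946 + 6765 = 17711
F_{23} = F_{22} + F_{21} = 17711 + 10946 = 28657

28657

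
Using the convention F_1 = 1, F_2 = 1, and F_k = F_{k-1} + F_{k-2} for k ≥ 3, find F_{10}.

55

Iterating the recurrence up to F_{5} = 5 and F_{4} = 3:
F_{6} = F_{5} + F_{4} = 5 + 3 = 8
F_{7} = F_{6} + F_{5} = 8 + 5 = 13
F_{8} = F_{7} + F_{6} = 13 + 8 = 21
F_{9} = F_{8} + F_{7} = 21 + 13 = 34
F_{10} = F_{9} + F_{8} = 34 + 21 = 55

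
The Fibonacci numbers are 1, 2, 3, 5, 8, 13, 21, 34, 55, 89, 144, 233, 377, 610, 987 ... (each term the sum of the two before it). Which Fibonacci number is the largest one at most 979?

610

610 ≤ 979 < 987, so the largest Fibonacci number not exceeding 979 is 610.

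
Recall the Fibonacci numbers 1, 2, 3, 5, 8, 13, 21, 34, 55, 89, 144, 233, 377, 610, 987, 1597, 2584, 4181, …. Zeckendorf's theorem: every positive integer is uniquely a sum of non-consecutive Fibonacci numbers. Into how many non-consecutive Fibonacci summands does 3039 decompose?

5

2584 ≤ 3039 < 4181, so take 2584; remainder 455
377 ≤ 455 < 610, so take 377; remainder 78
55 ≤ 78 < 89, so take 55; remainder 23
21 ≤ 23 < 34, so take 21; remainder 2
2 ≤ 2 < 3, so take 2; remainder 0
3039 = 2584 + 377 + 55 + 21 + 2, which has 5 terms.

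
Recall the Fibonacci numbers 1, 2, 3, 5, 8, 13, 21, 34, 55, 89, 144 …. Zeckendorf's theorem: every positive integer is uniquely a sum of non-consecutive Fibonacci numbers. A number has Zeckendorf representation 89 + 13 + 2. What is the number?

104

89 + 13 + 2 = 104.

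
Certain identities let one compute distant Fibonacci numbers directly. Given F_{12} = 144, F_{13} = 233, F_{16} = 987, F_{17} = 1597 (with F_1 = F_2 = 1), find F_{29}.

514229

By the addition formula F_{m+n} = F_m F_{n+1} + F_{m−1} F_n with m=13, n=16: F_{29} = 233·1597 + 144·987 = 372101 + 142128 = 514229.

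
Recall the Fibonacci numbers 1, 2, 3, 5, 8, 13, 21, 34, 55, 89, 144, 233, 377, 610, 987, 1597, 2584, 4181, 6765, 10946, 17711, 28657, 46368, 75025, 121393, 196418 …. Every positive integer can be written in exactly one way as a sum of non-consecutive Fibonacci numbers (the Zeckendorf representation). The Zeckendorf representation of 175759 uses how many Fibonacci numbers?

175759 − 121393 = 54366
54366 − 46368 = 7998
7998 − 6765 = 1233
1233 − 987 = 246
246 − 233 = 13
13 − 13 = 0
175759 = 121393 + 46368 + 6765 + 987 + 233 + 13, which has 6 terms.

6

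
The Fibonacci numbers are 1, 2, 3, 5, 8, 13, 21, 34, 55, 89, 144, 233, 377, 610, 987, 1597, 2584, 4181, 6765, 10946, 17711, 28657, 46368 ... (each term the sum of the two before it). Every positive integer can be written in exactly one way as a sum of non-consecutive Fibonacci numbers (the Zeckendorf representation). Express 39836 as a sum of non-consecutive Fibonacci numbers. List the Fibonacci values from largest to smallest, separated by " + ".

take 28657 (≤ 39836); 39836 − 28657 = 11179
take 10946 (≤ 11179); 11179 − 10946 = 233
take 233 (≤ 233); 233 − 233 = 0
So 39836 = 28657 + 10946 + 233, with no two terms consecutive in the sequence.

28657 + 10946 + 233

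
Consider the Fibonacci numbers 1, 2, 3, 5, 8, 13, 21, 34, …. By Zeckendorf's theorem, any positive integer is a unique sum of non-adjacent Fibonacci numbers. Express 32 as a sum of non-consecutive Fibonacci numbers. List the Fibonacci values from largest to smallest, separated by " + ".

32: greatest Fibonacci not exceeding it is 21, leaving 11
11: greatest Fibonacci not exceeding it is 8, leaving 3
3: greatest Fibonacci not exceeding it is 3, leaving 0
So 32 = 21 + 8 + 3, with no two terms consecutive in the sequence.

21 + 8 + 3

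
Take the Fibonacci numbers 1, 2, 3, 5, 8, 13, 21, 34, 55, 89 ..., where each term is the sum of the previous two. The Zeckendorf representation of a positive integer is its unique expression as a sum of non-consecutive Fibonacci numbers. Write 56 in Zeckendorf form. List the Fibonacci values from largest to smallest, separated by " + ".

56: greatest Fibonacci not exceeding it is 55, leaving 1
1: greatest Fibonacci not exceeding it is 1, leaving 0
So 56 = 55 + 1, with no two terms consecutive in the sequence.

55 + 1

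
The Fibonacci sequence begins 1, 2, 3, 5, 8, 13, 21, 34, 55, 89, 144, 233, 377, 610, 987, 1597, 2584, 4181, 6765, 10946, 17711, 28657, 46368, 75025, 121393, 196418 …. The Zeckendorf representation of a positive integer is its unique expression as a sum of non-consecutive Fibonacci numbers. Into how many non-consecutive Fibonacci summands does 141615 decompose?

Repeatedly subtract the largest Fibonacci number that fits:
subtract 121393 from 141615: 20222 remains
subtract 17711 from 20222: 2511 remains
subtract 1597 from 2511: 914 remains
subtract 610 from 914: 304 remains
subtract 233 from 304: 71 remains
subtract 55 from 71: 16 remains
subtract 13 from 16: 3 remains
subtract 3 from 3: 0 remains
141615 = 121393 + 17711 + 1597 + 610 + 233 + 55 + 13 + 3, which has 8 terms.

8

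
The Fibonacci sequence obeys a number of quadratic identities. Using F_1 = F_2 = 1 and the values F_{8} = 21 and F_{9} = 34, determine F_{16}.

987

By the doubling identity F_{2k} = F_k(2F_{k+1} − F_k): F_{16} = 21·(2·34 − 21) = 21·47 = 987.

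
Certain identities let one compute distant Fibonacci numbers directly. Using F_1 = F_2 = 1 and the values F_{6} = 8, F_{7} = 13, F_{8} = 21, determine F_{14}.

By the addition formula F_{m+n} = F_m F_{n+1} + F_{m−1} F_n with m=7, n=7: F_{14} = 13·21 + 8·13 = 273 + 104 = 377.

377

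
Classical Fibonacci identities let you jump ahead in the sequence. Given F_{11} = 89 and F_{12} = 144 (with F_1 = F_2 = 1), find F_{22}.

17711

By the doubling identity F_{2k} = F_k(2F_{k+1} − F_k): F_{22} = 89·(2·144 − 89) = 89·199 = 17711.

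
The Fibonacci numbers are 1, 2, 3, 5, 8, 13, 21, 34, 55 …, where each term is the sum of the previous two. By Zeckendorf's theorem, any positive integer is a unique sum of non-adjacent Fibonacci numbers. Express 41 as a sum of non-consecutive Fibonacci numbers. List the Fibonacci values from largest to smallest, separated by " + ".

34 + 5 + 2

subtract 34 from 41: 7 remains
subtract 5 from 7: 2 remains
subtract 2 from 2: 0 remains
So 41 = 34 + 5 + 2, with no two terms consecutive in the sequence.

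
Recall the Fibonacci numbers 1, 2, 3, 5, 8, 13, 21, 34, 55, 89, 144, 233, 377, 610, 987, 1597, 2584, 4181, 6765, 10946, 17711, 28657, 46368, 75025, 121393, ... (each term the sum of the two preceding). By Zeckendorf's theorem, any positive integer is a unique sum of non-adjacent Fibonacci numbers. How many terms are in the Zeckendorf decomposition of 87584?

subtract 75025 from 87584: 12559 remains
subtract 10946 from 12559: 1613 remains
subtract 1597 from 1613: 16 remains
subtract 13 from 16: 3 remains
subtract 3 from 3: 0 remains
87584 = 75025 + 10946 + 1597 + 13 + 3, which has 5 terms.

5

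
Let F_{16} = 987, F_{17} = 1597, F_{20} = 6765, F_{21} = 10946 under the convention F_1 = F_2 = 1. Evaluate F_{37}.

24157817

By the addition formula F_{m+n} = F_m F_{n+1} + F_{m−1} F_n with m=17, n=20: F_{37} = 1597·10946 + 987·6765 = 17480762 + 6677055 = 24157817.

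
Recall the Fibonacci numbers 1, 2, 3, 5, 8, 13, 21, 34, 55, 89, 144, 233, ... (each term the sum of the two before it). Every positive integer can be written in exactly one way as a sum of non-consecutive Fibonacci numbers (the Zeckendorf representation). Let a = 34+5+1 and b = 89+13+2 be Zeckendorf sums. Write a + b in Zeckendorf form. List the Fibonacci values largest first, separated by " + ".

144

The two numbers are 40 and 104, so their sum is 144.
subtract 144 from 144: 0 remains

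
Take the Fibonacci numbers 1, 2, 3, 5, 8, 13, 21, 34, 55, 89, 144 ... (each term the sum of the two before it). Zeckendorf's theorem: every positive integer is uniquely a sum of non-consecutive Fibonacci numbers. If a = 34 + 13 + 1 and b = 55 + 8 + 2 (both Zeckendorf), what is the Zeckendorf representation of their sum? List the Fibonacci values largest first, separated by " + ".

The two numbers are 48 and 65, so their sum is 113.
Greedily peel off the largest Fibonacci term at each step:
subtract 89 from 113: 24 remains
subtract 21 from 24: 3 remains
subtract 3 from 3: 0 remains

89 + 21 + 3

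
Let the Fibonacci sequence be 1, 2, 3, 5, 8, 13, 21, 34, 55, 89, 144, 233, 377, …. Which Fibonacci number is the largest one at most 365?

233

233 ≤ 365 < 377, so the largest Fibonacci number not exceeding 365 is 233.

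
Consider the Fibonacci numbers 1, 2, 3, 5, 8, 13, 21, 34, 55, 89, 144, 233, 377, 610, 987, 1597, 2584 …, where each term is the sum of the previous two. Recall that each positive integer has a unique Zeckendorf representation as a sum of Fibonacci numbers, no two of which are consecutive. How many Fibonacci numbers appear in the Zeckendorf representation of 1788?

subtract 1597 from 1788: 191 remains
subtract 144 from 191: 47 remains
subtract 34 from 47: 13 remains
subtract 13 from 13: 0 remains
1788 = 1597 + 144 + 34 + 13, which has 4 terms.

4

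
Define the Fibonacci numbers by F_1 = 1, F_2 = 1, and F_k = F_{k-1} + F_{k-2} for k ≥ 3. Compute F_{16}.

Iterating the recurrence up to F_{11} = 89 and F_{10} = 55:
F_{12} = F_{11} + F_{10} = 89 + 55 = 144
F_{13} = F_{12} + F_{11} = 144 + 89 = 233
F_{14} = F_{13} + F_{12} = 233 + 144 = 377
F_{15} = F_{14} + F_{13} = 377 + 233 = 610
F_{16} = F_{15} + F_{14} = 610 + 377 = 987

987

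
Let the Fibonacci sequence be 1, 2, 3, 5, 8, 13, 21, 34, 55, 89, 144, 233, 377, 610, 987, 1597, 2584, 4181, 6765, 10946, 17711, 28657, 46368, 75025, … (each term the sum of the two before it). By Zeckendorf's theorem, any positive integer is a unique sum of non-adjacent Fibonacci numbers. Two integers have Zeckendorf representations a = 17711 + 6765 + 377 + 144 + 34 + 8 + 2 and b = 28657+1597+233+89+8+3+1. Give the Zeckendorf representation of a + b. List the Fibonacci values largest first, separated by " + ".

46368 + 6765 + 1597 + 610 + 233 + 55 + 1

The two numbers are 25041 and 30588, so their sum is 55629.
subtract 46368 from 55629: 9261 remains
subtract 6765 from 9261: 2496 remains
subtract 1597 from 2496: 899 remains
subtract 610 from 899: 289 remains
subtract 233 from 289: 56 remains
subtract 55 from 56: 1 remains
subtract 1 from 1: 0 remains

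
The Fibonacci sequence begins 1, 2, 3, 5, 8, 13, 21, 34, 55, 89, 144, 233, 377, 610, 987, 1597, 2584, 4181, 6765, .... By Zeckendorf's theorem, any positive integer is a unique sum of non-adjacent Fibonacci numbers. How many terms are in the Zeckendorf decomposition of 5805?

5

take 4181 (≤ 5805); 5805 − 4181 = 1624
take 1597 (≤ 1624); 1624 − 1597 = 27
take 21 (≤ 27); 27 − 21 = 6
take 5 (≤ 6); 6 − 5 = 1
take 1 (≤ 1); 1 − 1 = 0
5805 = 4181 + 1597 + 21 + 5 + 1, which has 5 terms.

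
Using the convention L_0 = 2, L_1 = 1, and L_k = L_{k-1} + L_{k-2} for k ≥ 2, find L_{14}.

Iterating the recurrence up to L_{7} = 29 and L_{6} = 18:
L_{8} = L_{7} + L_{6} = 29 + 18 = 47
L_{9} = L_{8} + L_{7} = 47 + 29 = 76
L_{10} = L_{9} + L_{8} = 76 + 47 = 123
L_{11} = L_{10} + L_{9} = 123 + 76 = 199
L_{12} = L_{11} + L_{10} = 199 + 123 = 322
L_{13} = L_{12} + L_{11} = 322 + 199 = 521
L_{14} = L_{13} + L_{12} = 521 + 322 = 843

843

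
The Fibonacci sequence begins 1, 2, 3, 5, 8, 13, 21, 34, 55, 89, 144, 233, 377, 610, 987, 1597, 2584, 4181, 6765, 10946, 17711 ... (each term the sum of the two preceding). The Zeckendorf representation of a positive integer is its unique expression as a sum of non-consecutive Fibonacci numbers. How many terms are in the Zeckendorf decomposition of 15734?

8

Greedy algorithm:
10946 ≤ 15734 < 17711, so take 10946; remainder 4788
4181 ≤ 4788 < 6765, so take 4181; remainder 607
377 ≤ 607 < 610, so take 377; remainder 230
144 ≤ 230 < 233, so take 144; remainder 86
55 ≤ 86 < 89, so take 55; remainder 31
21 ≤ 31 < 34, so take 21; remainder 10
8 ≤ 10 < 13, so take 8; remainder 2
2 ≤ 2 < 3, so take 2; remainder 0
15734 = 10946 + 4181 + 377 + 144 + 55 + 21 + 8 + 2, which has 8 terms.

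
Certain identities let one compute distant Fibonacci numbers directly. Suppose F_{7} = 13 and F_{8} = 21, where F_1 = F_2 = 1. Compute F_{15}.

By F_{2k+1} = F_k² + F_{k+1}²: F_{15} = 13² + 21² = 169 + 441 = 610.

610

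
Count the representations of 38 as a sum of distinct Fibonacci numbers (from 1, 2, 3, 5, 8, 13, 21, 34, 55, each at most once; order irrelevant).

38 = 34+3+1 = 21+13+3+1 = 21+8+5+3+1 — 3 representations.

3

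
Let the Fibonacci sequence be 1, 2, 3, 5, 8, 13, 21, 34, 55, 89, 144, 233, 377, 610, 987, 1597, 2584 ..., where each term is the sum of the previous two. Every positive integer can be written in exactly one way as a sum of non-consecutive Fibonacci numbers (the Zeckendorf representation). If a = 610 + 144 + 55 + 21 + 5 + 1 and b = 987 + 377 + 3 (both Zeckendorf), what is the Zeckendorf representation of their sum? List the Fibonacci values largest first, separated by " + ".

1597 + 377 + 144 + 55 + 21 + 8 + 1

The two numbers are 836 and 1367, so their sum is 2203.
subtract 1597 from 2203: 606 remains
subtract 377 from 606: 229 remains
subtract 144 from 229: 85 remains
subtract 55 from 85: 30 remains
subtract 21 from 30: 9 remains
subtract 8 from 9: 1 remains
subtract 1 from 1: 0 remains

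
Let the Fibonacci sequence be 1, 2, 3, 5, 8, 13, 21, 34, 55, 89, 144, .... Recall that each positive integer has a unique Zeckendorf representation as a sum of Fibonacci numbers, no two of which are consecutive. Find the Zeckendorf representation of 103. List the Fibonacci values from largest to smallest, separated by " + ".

89 + 13 + 1

103 − 89 = 14
14 − 13 = 1
1 − 1 = 0
So 103 = 89 + 13 + 1, with no two terms consecutive in the sequence.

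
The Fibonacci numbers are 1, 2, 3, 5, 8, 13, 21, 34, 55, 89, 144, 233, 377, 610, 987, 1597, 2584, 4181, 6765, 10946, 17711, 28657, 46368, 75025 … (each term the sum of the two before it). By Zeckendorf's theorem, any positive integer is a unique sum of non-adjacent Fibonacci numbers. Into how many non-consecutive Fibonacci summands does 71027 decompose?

71027 − 46368 = 24659
24659 − 17711 = 6948
6948 − 6765 = 183
183 − 144 = 39
39 − 34 = 5
5 − 5 = 0
71027 = 46368 + 17711 + 6765 + 144 + 34 + 5, which has 6 terms.

6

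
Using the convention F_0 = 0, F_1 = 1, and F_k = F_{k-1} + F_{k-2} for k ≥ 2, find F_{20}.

Iterating the recurrence up to F_{16} = 987 and F_{15} = 610:
F_{17} = F_{16} + F_{15} = 987 + 610 = 1597
F_{18} = F_{17} + F_{16} = 1597 + 987 = 2584
F_{19} = F_{18} + F_{17} = 2584 + 1597 = 4181
F_{20} = F_{19} + F_{18} = 4181 + 2584 = 6765

6765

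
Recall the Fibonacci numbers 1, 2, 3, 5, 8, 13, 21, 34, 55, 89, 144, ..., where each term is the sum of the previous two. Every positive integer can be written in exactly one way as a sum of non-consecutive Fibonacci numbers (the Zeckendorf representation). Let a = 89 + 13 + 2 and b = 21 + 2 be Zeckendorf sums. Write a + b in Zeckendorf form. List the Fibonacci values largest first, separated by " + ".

The two numbers are 104 and 23, so their sum is 127.
127: greatest Fibonacci not exceeding it is 89, leaving 38
38: greatest Fibonacci not exceeding it is 34, leaving 4
4: greatest Fibonacci not exceeding it is 3, leaving 1
1: greatest Fibonacci not exceeding it is 1, leaving 0

89 + 34 + 3 + 1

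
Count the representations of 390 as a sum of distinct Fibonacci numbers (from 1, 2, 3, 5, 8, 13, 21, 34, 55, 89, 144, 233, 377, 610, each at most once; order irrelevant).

12

Starting from the Zeckendorf form and repeatedly splitting a term F_k into F_{k−1} + F_{k−2} (when neither is already used) reaches every representation.
390 = 377+13 = 377+8+5 = 233+144+13 = 377+8+3+2 = 233+144+8+5 = … (7 more), for 12 in all.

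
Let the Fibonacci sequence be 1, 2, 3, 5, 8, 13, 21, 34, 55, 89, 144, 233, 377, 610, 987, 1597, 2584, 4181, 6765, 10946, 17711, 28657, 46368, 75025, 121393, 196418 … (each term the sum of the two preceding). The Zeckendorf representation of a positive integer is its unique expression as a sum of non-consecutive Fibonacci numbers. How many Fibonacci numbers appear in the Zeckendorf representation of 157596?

8

Greedy algorithm:
largest Fibonacci ≤ 157596 is 121393; 157596 − 121393 = 36203
largest Fibonacci ≤ 36203 is 28657; 36203 − 28657 = 7546
largest Fibonacci ≤ 7546 is 6765; 7546 − 6765 = 781
largest Fibonacci ≤ 781 is 610; 781 − 610 = 171
largest Fibonacci ≤ 171 is 144; 171 − 144 = 27
largest Fibonacci ≤ 27 is 21; 27 − 21 = 6
largest Fibonacci ≤ 6 is 5; 6 − 5 = 1
largest Fibonacci ≤ 1 is 1; 1 − 1 = 0
157596 = 121393 + 28657 + 6765 + 610 + 144 + 21 + 5 + 1, which has 8 terms.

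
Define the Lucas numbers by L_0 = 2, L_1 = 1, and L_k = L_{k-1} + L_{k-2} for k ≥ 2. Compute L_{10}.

Iterating the recurrence up to L_{2} = 3 and L_{1} = 1:
L_{3} = L_{2} + L_{1} = 3 + 1 = 4
L_{4} = L_{3} + L_{2} = 4 + 3 = 7
L_{5} = L_{4} + L_{3} = 7 + 4 = 11
L_{6} = L_{5} + L_{4} = 11 + 7 = 18
L_{7} = L_{6} + L_{5} = 18 + 11 = 29
L_{8} = L_{7} + L_{6} = 29 + 18 = 47
L_{9} = L_{8} + L_{7} = 47 + 29 = 76
L_{10} = L_{9} + L_{8} = 76 + 47 = 123

123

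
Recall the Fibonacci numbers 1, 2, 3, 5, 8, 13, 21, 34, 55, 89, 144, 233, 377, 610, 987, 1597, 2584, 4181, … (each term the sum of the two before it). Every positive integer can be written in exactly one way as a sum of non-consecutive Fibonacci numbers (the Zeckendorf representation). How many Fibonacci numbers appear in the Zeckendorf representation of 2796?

4

2584 ≤ 2796 < 4181, so take 2584; remainder 212
144 ≤ 212 < 233, so take 144; remainder 68
55 ≤ 68 < 89, so take 55; remainder 13
13 ≤ 13 < 21, so take 13; remainder 0
2796 = 2584 + 144 + 55 + 13, which has 4 terms.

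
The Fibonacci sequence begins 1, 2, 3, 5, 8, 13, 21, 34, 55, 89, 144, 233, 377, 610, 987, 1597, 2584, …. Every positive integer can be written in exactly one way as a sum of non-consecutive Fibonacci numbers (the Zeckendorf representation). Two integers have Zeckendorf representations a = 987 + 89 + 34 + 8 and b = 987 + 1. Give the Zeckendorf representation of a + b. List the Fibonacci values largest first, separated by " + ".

1597 + 377 + 89 + 34 + 8 + 1

The two numbers are 1118 and 988, so their sum is 2106.
Repeatedly subtract the largest Fibonacci number that fits:
1597 ≤ 2106 < 2584, so take 1597; remainder 509
377 ≤ 509 < 610, so take 377; remainder 132
89 ≤ 132 < 144, so take 89; remainder 43
34 ≤ 43 < 55, so take 34; remainder 9
8 ≤ 9 < 13, so take 8; remainder 1
1 ≤ 1 < 2, so take 1; remainder 0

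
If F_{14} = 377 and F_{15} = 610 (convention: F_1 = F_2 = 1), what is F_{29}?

By F_{2k+1} = F_k² + F_{k+1}²: F_{29} = 377² + 610² = 142129 + 372100 = 514229.

514229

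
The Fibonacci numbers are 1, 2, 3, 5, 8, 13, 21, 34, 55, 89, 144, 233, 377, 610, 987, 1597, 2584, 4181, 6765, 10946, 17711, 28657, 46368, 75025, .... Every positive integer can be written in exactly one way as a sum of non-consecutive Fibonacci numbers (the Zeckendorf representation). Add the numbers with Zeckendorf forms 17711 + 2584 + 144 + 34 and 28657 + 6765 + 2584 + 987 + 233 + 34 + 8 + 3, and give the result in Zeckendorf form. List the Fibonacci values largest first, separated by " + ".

The two numbers are 20473 and 39271, so their sum is 59744.
Greedy algorithm:
take 46368 (≤ 59744); 59744 − 46368 = 13376
take 10946 (≤ 13376); 13376 − 10946 = 2430
take 1597 (≤ 2430); 2430 − 1597 = 833
take 610 (≤ 833); 833 − 610 = 223
take 144 (≤ 223); 223 − 144 = 79
take 55 (≤ 79); 79 − 55 = 24
take 21 (≤ 24); 24 − 21 = 3
take 3 (≤ 3); 3 − 3 = 0

46368 + 10946 + 1597 + 610 + 144 + 55 + 21 + 3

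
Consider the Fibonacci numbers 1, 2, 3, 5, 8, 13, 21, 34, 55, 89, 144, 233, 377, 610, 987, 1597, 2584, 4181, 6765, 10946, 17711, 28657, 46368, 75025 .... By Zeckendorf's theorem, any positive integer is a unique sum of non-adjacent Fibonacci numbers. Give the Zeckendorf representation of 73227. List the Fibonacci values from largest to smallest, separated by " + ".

Greedy algorithm:
73227: greatest Fibonacci not exceeding it is 46368, leaving 26859
26859: greatest Fibonacci not exceeding it is 17711, leaving 9148
9148: greatest Fibonacci not exceeding it is 6765, leaving 2383
2383: greatest Fibonacci not exceeding it is 1597, leaving 786
786: greatest Fibonacci not exceeding it is 610, leaving 176
176: greatest Fibonacci not exceeding it is 144, leaving 32
32: greatest Fibonacci not exceeding it is 21, leaving 11
11: greatest Fibonacci not exceeding it is 8, leaving 3
3: greatest Fibonacci not exceeding it is 3, leaving 0
So 73227 = 46368 + 17711 + 6765 + 1597 + 610 + 144 + 21 + 8 + 3, with no two terms consecutive in the sequence.

46368 + 17711 + 6765 + 1597 + 610 + 144 + 21 + 8 + 3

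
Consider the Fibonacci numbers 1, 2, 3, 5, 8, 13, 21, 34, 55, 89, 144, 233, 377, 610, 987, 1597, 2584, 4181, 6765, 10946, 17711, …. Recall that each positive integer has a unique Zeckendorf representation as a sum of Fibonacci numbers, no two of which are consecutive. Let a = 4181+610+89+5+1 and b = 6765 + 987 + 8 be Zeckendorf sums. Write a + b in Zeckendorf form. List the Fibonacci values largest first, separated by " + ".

10946 + 1597 + 89 + 13 + 1

The two numbers are 4886 and 7760, so their sum is 12646.
12646 − 10946 = 1700
1700 − 1597 = 103
103 − 89 = 14
14 − 13 = 1
1 − 1 = 0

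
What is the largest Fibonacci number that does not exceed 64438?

46368 ≤ 64438 < 75025, so the largest Fibonacci number not exceeding 64438 is 46368.

46368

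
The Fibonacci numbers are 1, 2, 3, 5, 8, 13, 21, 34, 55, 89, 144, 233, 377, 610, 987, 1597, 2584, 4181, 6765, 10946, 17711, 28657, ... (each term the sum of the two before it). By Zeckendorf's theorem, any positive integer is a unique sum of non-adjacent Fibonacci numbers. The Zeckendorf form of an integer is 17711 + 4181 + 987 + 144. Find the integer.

23023

17711 + 4181 + 987 + 144 = 23023.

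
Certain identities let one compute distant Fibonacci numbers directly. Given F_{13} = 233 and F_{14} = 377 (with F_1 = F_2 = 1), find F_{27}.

196418

By F_{2k+1} = F_k² + F_{k+1}²: F_{27} = 233² + 377² = 54289 + 142129 = 196418.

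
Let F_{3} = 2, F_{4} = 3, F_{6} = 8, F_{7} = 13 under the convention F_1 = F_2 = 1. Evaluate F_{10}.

55

By the addition formula F_{m+n} = F_m F_{n+1} + F_{m−1} F_n with m=4, n=6: F_{10} = 3·13 + 2·8 = 39 + 16 = 55.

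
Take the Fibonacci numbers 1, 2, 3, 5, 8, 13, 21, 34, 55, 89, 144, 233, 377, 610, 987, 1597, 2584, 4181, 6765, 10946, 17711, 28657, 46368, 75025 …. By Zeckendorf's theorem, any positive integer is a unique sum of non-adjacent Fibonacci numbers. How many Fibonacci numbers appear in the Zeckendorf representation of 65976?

8

take 46368 (≤ 65976); 65976 − 46368 = 19608
take 17711 (≤ 19608); 19608 − 17711 = 1897
take 1597 (≤ 1897); 1897 − 1597 = 300
take 233 (≤ 300); 300 − 233 = 67
take 55 (≤ 67); 67 − 55 = 12
take 8 (≤ 12); 12 − 8 = 4
take 3 (≤ 4); 4 − 3 = 1
take 1 (≤ 1); 1 − 1 = 0
65976 = 46368 + 17711 + 1597 + 233 + 55 + 8 + 3 + 1, which has 8 terms.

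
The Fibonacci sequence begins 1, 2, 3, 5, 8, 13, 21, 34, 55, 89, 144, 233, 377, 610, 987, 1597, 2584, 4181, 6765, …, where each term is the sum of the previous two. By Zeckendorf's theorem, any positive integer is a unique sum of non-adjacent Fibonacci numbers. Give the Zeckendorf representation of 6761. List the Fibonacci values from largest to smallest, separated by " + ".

4181 + 1597 + 610 + 233 + 89 + 34 + 13 + 3 + 1

4181 ≤ 6761 < 6765, so take 4181; remainder 2580
1597 ≤ 2580 < 2584, so take 1597; remainder 983
610 ≤ 983 < 987, so take 610; remainder 373
233 ≤ 373 < 377, so take 233; remainder 140
89 ≤ 140 < 144, so take 89; remainder 51
34 ≤ 51 < 55, so take 34; remainder 17
13 ≤ 17 < 21, so take 13; remainder 4
3 ≤ 4 < 5, so take 3; remainder 1
1 ≤ 1 < 2, so take 1; remainder 0
So 6761 = 4181 + 1597 + 610 + 233 + 89 + 34 + 13 + 3 + 1, with no two terms consecutive in the sequence.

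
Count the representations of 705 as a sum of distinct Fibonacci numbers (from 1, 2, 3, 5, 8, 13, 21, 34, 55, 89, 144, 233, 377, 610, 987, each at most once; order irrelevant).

705 = 610+89+5+1 = 610+89+3+2+1 = 610+55+34+5+1 = … (16 more), for 19 in all.

19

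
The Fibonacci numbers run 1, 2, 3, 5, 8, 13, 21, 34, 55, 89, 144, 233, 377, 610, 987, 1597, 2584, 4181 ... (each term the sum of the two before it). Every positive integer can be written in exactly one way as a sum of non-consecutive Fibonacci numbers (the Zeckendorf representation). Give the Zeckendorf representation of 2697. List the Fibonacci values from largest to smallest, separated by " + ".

2697 − 2584 = 113
113 − 89 = 24
24 − 21 = 3
3 − 3 = 0
So 2697 = 2584 + 89 + 21 + 3, with no two terms consecutive in the sequence.

2584 + 89 + 21 + 3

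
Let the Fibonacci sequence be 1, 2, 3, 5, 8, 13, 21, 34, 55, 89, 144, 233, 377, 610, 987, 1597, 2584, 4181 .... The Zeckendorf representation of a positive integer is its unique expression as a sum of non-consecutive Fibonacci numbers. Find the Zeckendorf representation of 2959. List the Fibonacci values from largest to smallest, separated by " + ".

take 2584 (≤ 2959); 2959 − 2584 = 375
take 233 (≤ 375); 375 − 233 = 142
take 89 (≤ 142); 142 − 89 = 53
take 34 (≤ 53); 53 − 34 = 19
take 13 (≤ 19); 19 − 13 = 6
take 5 (≤ 6); 6 − 5 = 1
take 1 (≤ 1); 1 − 1 = 0
So 2959 = 2584 + 233 + 89 + 34 + 13 + 5 + 1, with no two terms consecutive in the sequence.

2584 + 233 + 89 + 34 + 13 + 5 + 1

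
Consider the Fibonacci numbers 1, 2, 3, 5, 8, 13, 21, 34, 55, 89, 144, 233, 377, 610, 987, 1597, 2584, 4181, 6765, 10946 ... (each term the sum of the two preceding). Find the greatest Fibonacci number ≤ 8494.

6765 ≤ 8494 < 10946, so the largest Fibonacci number not exceeding 8494 is 6765.

6765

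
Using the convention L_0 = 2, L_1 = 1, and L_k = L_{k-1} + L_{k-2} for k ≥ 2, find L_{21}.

Iterating the recurrence up to L_{14} = 843 and L_{13} = 521:
L_{15} = L_{14} + L_{13} = 843 + 521 = 1364
L_{16} = L_{15} + L_{14} = 1364 + 843 = 2207
L_{17} = L_{16} + L_{15} = 2207 + 1364 = 3571
L_{18} = L_{17} + L_{16} = 3571 + 2207 = 5778
L_{19} = L_{18} + L_{17} = 5778 + 3571 = 9349
L_{20} = L_{19} + L_{18} = 9349 + 5778 = 15127
L_{21} = L_{20} + L_{19} = 15127 + 9349 = 24476

24476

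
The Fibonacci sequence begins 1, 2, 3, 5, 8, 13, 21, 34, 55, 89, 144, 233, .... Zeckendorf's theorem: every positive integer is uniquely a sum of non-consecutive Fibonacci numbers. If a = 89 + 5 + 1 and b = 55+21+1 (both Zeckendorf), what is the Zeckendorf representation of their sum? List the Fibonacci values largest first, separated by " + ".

144 + 21 + 5 + 2

The two numbers are 95 and 77, so their sum is 172.
172 − 144 = 28
28 − 21 = 7
7 − 5 = 2
2 − 2 = 0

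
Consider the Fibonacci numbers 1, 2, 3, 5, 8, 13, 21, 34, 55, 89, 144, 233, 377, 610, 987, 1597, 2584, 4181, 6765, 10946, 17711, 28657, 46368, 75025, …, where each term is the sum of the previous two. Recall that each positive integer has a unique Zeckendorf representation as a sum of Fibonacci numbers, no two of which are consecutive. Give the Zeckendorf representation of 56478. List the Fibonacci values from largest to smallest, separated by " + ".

46368 + 6765 + 2584 + 610 + 144 + 5 + 2

Repeatedly subtract the largest Fibonacci number that fits:
largest Fibonacci ≤ 56478 is 46368; 56478 − 46368 = 10110
largest Fibonacci ≤ 10110 is 6765; 10110 − 6765 = 3345
largest Fibonacci ≤ 3345 is 2584; 3345 − 2584 = 761
largest Fibonacci ≤ 761 is 610; 761 − 610 = 151
largest Fibonacci ≤ 151 is 144; 151 − 144 = 7
largest Fibonacci ≤ 7 is 5; 7 − 5 = 2
largest Fibonacci ≤ 2 is 2; 2 − 2 = 0
So 56478 = 46368 + 6765 + 2584 + 610 + 144 + 5 + 2, with no two terms consecutive in the sequence.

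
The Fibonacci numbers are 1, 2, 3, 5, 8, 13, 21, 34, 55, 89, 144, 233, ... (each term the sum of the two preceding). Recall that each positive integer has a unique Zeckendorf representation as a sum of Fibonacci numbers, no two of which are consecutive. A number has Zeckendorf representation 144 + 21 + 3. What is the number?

168

144 + 21 + 3 = 168.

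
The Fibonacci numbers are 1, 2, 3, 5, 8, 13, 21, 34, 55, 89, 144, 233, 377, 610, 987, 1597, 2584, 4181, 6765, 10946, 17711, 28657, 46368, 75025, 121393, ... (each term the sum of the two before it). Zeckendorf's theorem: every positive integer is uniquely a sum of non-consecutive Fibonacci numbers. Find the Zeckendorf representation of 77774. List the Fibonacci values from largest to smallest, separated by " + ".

75025 + 2584 + 144 + 21

Repeatedly subtract the largest Fibonacci number that fits:
largest Fibonacci ≤ 77774 is 75025; 77774 − 75025 = 2749
largest Fibonacci ≤ 2749 is 2584; 2749 − 2584 = 165
largest Fibonacci ≤ 165 is 144; 165 − 144 = 21
largest Fibonacci ≤ 21 is 21; 21 − 21 = 0
So 77774 = 75025 + 2584 + 144 + 21, with no two terms consecutive in the sequence.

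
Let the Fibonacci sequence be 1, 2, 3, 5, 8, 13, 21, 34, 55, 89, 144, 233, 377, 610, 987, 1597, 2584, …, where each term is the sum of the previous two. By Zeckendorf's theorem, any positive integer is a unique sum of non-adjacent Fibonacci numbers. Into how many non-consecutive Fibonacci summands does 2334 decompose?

6

take 1597 (≤ 2334); 2334 − 1597 = 737
take 610 (≤ 737); 737 − 610 = 127
take 89 (≤ 127); 127 − 89 = 38
take 34 (≤ 38); 38 − 34 = 4
take 3 (≤ 4); 4 − 3 = 1
take 1 (≤ 1); 1 − 1 = 0
2334 = 1597 + 610 + 89 + 34 + 3 + 1, which has 6 terms.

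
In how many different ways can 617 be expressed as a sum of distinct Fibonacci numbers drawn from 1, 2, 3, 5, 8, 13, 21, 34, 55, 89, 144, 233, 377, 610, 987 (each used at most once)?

Starting from the Zeckendorf form and repeatedly splitting a term F_k into F_{k−1} + F_{k−2} (when neither is already used) reaches every representation.
617 = 610+5+2 = 377+233+5+2 = 377+144+89+5+2 = 377+144+55+34+5+2 = … (1 more), for 5 in all.

5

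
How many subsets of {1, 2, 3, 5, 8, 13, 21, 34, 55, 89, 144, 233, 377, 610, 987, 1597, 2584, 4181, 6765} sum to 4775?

36

Starting from the Zeckendorf form and repeatedly splitting a term F_k into F_{k−1} + F_{k−2} (when neither is already used) reaches every representation.
4775 = 4181+377+144+55+13+5 = 4181+377+144+55+13+3+2 = 4181+377+144+34+21+13+5 = 2584+1597+377+144+55+13+5 = 4181+377+144+55+8+5+3+2 = … (31 more), for 36 in all.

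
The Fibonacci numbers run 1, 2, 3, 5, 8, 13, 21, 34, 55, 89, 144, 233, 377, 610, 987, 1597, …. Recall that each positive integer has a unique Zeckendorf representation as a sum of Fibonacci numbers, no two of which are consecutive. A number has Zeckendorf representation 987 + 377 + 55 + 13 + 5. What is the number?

1437

987 + 377 + 55 + 13 + 5 = 1437.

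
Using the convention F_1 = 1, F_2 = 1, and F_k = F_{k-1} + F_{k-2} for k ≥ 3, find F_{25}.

75025

Iterating the recurrence up to F_{17} = 1597 and F_{16} = 987:
F_{18} = F_{17} + F_{16} = 1597 + 987 = 2584
F_{19} = F_{18} + F_{17} = 2584 + 1597 = 4181
F_{20} = F_{19} + F_{18} = 4181 + 2584 = 6765
F_{21} = F_{20} + F_{19} = 6765 + 4181 = 10946
F_{22} = F_{21} + F_{20} = 10946 + 6765 = 17711
F_{23} = F_{22} + F_{21} = 17711 + 10946 = 28657
F_{24} = F_{23} + F_{22} = 28657 + 17711 = 46368
F_{25} = F_{24} + F_{23} = 46368 + 28657 = 75025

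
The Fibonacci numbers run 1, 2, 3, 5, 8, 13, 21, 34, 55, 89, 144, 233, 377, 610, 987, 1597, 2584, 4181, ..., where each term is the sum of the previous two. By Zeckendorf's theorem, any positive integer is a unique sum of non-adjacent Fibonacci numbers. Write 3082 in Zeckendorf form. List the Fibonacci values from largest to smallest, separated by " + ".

2584 ≤ 3082 < 4181, so take 2584; remainder 498
377 ≤ 498 < 610, so take 377; remainder 121
89 ≤ 121 < 144, so take 89; remainder 32
21 ≤ 32 < 34, so take 21; remainder 11
8 ≤ 11 < 13, so take 8; remainder 3
3 ≤ 3 < 5, so take 3; remainder 0
So 3082 = 2584 + 377 + 89 + 21 + 8 + 3, with no two terms consecutive in the sequence.

2584 + 377 + 89 + 21 + 8 + 3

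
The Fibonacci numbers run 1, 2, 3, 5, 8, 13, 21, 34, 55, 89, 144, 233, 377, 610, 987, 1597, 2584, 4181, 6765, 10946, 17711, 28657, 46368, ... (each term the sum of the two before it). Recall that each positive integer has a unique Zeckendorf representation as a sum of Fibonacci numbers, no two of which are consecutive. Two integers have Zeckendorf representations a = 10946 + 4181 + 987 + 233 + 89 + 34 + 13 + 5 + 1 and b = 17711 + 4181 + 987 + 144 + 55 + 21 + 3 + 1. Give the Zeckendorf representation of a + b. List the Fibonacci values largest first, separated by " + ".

The two numbers are 16489 and 23103, so their sum is 39592.
Repeatedly subtract the largest Fibonacci number that fits:
take 28657 (≤ 39592); 39592 − 28657 = 10935
take 6765 (≤ 10935); 10935 − 6765 = 4170
take 2584 (≤ 4170); 4170 − 2584 = 1586
take 987 (≤ 1586); 1586 − 987 = 599
take 377 (≤ 599); 599 − 377 = 222
take 144 (≤ 222); 222 − 144 = 78
take 55 (≤ 78); 78 − 55 = 23
take 21 (≤ 23); 23 − 21 = 2
take 2 (≤ 2); 2 − 2 = 0

28657 + 6765 + 2584 + 987 + 377 + 144 + 55 + 21 + 2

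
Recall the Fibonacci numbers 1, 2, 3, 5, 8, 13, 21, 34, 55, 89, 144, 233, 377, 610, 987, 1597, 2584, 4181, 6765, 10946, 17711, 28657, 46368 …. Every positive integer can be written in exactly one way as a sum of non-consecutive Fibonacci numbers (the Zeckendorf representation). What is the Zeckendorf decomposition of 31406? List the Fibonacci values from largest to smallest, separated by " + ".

31406: greatest Fibonacci not exceeding it is 28657, leaving 2749
2749: greatest Fibonacci not exceeding it is 2584, leaving 165
165: greatest Fibonacci not exceeding it is 144, leaving 21
21: greatest Fibonacci not exceeding it is 21, leaving 0
So 31406 = 28657 + 2584 + 144 + 21, with no two terms consecutive in the sequence.

28657 + 2584 + 144 + 21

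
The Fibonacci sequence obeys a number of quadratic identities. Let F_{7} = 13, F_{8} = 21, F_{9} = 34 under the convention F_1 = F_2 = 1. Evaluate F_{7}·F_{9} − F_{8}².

1

13·34 − 21² = 442 − 441 = 1. (Cassini's identity: F_{k−1}F_{k+1} − F_k² = (−1)^k.)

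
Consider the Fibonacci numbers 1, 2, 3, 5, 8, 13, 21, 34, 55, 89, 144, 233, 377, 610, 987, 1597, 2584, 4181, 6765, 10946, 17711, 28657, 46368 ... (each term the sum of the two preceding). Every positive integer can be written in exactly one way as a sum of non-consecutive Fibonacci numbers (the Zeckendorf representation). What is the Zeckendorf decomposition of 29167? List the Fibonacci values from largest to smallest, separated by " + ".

28657 + 377 + 89 + 34 + 8 + 2

subtract 28657 from 29167: 510 remains
subtract 377 from 510: 133 remains
subtract 89 from 133: 44 remains
subtract 34 from 44: 10 remains
subtract 8 from 10: 2 remains
subtract 2 from 2: 0 remains
So 29167 = 28657 + 377 + 89 + 34 + 8 + 2, with no two terms consecutive in the sequence.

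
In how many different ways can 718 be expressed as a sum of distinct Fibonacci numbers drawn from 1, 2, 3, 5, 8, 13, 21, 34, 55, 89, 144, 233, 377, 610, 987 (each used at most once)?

Starting from the Zeckendorf form and repeatedly splitting a term F_k into F_{k−1} + F_{k−2} (when neither is already used) reaches every representation.
718 = 610+89+13+5+1 = 610+89+13+3+2+1 = 610+55+34+13+5+1 = 377+233+89+13+5+1 = 610+89+8+5+3+2+1 = … (13 more), for 18 in all.

18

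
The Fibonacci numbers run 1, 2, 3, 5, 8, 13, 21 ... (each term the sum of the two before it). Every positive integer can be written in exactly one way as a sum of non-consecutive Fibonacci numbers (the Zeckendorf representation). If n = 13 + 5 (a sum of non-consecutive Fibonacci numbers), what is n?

13 + 5 = 18.

18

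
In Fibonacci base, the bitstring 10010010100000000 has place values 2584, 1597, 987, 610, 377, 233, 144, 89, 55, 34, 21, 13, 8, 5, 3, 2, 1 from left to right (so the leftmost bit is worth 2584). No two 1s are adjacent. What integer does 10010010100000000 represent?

Summing the place values of the 1 bits: 2584 + 610 + 144 + 55 = 3393.

3393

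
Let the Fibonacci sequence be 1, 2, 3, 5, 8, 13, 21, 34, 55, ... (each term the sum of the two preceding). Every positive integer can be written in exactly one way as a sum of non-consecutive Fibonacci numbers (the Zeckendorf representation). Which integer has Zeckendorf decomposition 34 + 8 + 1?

34 + 8 + 1 = 43.

43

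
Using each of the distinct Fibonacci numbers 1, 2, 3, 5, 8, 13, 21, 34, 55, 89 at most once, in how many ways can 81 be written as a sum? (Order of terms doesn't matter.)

Each representation comes from the Zeckendorf form by replacing some F_k with F_{k−1} + F_{k−2} where possible.
81 = 55+21+5 = 55+21+3+2 = 55+13+8+5 = … (3 more), for 6 in all.

6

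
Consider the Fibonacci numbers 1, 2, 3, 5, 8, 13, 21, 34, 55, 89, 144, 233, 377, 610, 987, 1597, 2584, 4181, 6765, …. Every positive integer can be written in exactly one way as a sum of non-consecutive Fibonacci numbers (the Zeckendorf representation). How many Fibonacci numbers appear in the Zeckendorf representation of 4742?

4181 ≤ 4742 < 6765, so take 4181; remainder 561
377 ≤ 561 < 610, so take 377; remainder 184
144 ≤ 184 < 233, so take 144; remainder 40
34 ≤ 40 < 55, so take 34; remainder 6
5 ≤ 6 < 8, so take 5; remainder 1
1 ≤ 1 < 2, so take 1; remainder 0
4742 = 4181 + 377 + 144 + 34 + 5 + 1, which has 6 terms.

6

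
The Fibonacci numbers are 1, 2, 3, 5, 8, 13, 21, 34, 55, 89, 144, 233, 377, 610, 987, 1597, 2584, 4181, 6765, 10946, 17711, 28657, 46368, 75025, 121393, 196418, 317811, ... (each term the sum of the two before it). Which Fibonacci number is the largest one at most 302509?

196418 ≤ 302509 < 317811, so the largest Fibonacci number not exceeding 302509 is 196418.

196418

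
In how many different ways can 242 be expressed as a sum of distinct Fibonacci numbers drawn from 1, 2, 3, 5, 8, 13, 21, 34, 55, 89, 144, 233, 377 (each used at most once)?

8

242 = 233+8+1 = 233+5+3+1 = 144+89+8+1 = … (5 more), for 8 in all.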